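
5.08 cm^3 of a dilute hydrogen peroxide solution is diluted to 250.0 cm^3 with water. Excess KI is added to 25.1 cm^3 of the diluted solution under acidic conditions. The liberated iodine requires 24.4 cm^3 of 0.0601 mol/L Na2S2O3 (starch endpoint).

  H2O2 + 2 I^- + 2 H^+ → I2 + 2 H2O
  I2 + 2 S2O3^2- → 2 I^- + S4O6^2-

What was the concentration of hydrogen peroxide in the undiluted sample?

n(S2O3^2-) = 0.0244 × 0.0601 = 1.47 × 10^-3 mol
n(I2) = n(S2O3^2-)/2 = 7.33 × 10^-4 mol
n(H2O2) in the aliquot = 7.33 × 10^-4 mol (1:1 ratio)
[H2O2]_dilute = 7.33 × 10^-4 / 0.0251 = 0.0292 mol/L
[H2O2]_original = 0.0292 × 250.0/5.08 = 1.44 mol/L

1.44 mol/L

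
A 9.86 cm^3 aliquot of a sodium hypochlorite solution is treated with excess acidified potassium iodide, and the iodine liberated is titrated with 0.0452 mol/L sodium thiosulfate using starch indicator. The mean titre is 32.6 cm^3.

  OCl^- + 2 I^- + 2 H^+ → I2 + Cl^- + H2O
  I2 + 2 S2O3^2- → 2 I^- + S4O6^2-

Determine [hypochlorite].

n(S2O3^2-) = 0.0326 × 0.0452 = 1.47 × 10^-3 mol
n(I2) = n(S2O3^2-)/2 = 7.37 × 10^-4 mol
n(OCl^-) in the aliquot = 7.37 × 10^-4 mol (1:1 ratio)
[OCl^-] = 7.37 × 10^-4 / 0.00986 = 0.0747 mol/L

0.0747 mol/L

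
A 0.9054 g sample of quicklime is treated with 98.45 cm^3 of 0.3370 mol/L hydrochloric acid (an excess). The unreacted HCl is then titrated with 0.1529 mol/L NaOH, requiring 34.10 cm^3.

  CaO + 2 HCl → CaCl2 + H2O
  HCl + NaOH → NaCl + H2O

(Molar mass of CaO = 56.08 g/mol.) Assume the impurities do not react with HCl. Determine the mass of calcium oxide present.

n(HCl) added = 0.09845 × 0.3370 = 0.03318 mol
n(NaOH) used in back-titration = 0.03410 × 0.1529 = 5.214 × 10^-3 mol
n(HCl) left over = 5.214 × 10^-3 mol (1:1 ratio)
n(HCl) consumed by analyte = 0.03318 − 5.214 × 10^-3 = 0.02796 mol
From the 1:2 ratio, n(CaO) = 1/2 × 0.02796 = 0.01398 mol
mass of CaO = 0.01398 × 56.08 = 0.7841 g

0.7841 g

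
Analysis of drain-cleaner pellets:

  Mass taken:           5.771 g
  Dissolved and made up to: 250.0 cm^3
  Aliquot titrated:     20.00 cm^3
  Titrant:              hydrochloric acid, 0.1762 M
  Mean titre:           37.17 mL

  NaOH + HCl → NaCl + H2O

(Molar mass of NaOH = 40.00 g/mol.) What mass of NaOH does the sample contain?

n(HCl) per titration = 0.03717 × 0.1762 = 6.549 × 10^-3 mol
n(NaOH) in each aliquot = 6.549 × 10^-3 mol (1:1 ratio)
n(NaOH) in the whole flask = 6.549 × 10^-3 × 250.0/20.00 = 0.08187 mol
mass of NaOH = 0.08187 × 40.00 = 3.275 g

3.275 g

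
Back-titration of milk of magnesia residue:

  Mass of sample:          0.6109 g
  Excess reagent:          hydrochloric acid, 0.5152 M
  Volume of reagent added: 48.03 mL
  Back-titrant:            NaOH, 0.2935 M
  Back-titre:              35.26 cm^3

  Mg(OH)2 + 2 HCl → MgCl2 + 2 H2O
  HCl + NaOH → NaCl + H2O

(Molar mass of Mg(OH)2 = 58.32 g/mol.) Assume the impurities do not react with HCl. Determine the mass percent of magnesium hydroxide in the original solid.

68.72 %

n(HCl) added = 0.04803 × 0.5152 = 0.02475 mol
n(NaOH) used in back-titration = 0.03526 × 0.2935 = 0.01035 mol
n(HCl) left over = 0.01035 mol (1:1 ratio)
n(HCl) consumed by analyte = 0.02475 − 0.01035 = 0.01440 mol
From the 1:2 ratio, n(Mg(OH)2) = 1/2 × 0.01440 = 7.198 × 10^-3 mol
mass of Mg(OH)2 = 7.198 × 10^-3 × 58.32 = 0.4198 g
% Mg(OH)2 = 0.4198 / 0.6109 × 100 = 68.72 %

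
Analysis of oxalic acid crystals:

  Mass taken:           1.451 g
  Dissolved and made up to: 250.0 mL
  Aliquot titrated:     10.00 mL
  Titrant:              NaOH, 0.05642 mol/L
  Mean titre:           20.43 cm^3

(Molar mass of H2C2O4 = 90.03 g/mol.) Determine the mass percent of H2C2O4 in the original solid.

89.40 %

H2C2O4 + 2 NaOH → Na2C2O4 + 2 H2O
n(NaOH) per titration = 0.02043 × 0.05642 = 1.153 × 10^-3 mol
From the 1:2 ratio, n(H2C2O4) in each aliquot = 1/2 × 1.153 × 10^-3 = 5.763 × 10^-4 mol
n(H2C2O4) in the whole flask = 5.763 × 10^-4 × 250.0/10.00 = 0.01441 mol
mass of H2C2O4 = 0.01441 × 90.03 = 1.297 g
% H2C2O4 = 1.297 / 1.451 × 100 = 89.40 %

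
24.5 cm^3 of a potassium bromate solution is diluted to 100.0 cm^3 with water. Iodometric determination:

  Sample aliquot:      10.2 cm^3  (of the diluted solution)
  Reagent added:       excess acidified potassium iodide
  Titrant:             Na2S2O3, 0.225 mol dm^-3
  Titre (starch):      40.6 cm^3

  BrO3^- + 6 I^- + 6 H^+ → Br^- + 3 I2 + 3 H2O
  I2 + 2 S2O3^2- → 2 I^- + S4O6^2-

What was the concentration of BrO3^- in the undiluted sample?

n(S2O3^2-) = 0.0406 × 0.225 = 9.13 × 10^-3 mol
n(I2) = n(S2O3^2-)/2 = 4.57 × 10^-3 mol
From the 1:3 ratio, n(BrO3^-) in the aliquot = 1/3 × 4.57 × 10^-3 = 1.52 × 10^-3 mol
[BrO3^-]_dilute = 1.52 × 10^-3 / 0.0102 = 0.149 mol/L
[BrO3^-]_original = 0.149 × 100.0/24.5 = 0.609 mol/L

0.609 mol/L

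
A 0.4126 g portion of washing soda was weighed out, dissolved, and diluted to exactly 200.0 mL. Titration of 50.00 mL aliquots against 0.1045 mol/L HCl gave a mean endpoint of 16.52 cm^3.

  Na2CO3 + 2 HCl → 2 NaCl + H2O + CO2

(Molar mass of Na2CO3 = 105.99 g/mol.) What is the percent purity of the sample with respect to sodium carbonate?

n(HCl) per titration = 0.01652 × 0.1045 = 1.726 × 10^-3 mol
From the 1:2 ratio, n(Na2CO3) in each aliquot = 1/2 × 1.726 × 10^-3 = 8.632 × 10^-4 mol
n(Na2CO3) in the whole flask = 8.632 × 10^-4 × 200.0/50.00 = 3.453 × 10^-3 mol
mass of Na2CO3 = 3.453 × 10^-3 × 105.99 = 0.3659 g
% Na2CO3 = 0.3659 / 0.4126 × 100 = 88.69 %

88.69 %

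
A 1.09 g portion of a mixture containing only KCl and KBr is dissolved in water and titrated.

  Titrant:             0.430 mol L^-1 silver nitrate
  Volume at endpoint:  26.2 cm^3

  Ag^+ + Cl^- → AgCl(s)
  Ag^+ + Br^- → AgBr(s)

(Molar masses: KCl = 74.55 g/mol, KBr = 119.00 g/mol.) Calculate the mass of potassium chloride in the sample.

n(AgNO3) = 0.0262 × 0.430 = 0.0113 mol
Let x = n(KCl), y = n(KBr).
Titrant: 1x + 1y = 0.0113;  mass: 74.55x + 119.00y = 1.09
Solving, x = 5.64 × 10^-3 mol, y = 5.63 × 10^-3 mol
mass of KCl = 5.64 × 10^-3 × 74.55 = 0.420 g

0.420 g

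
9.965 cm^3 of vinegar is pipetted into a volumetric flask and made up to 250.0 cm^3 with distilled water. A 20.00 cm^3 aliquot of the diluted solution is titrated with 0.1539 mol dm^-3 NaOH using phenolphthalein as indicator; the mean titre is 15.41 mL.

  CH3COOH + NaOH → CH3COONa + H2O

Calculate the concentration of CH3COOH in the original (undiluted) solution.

2.975 mol/L

n(NaOH) = 0.01541 × 0.1539 = 2.372 × 10^-3 mol
n(CH3COOH) in the aliquot = 2.372 × 10^-3 mol (1:1 ratio)
[CH3COOH]_dilute = 2.372 × 10^-3 / 0.02000 = 0.1186 mol/L
Dilution factor = 250.0 / 9.965 = 25.09
[CH3COOH]_stock = 0.1186 × 25.09 = 2.975 mol/L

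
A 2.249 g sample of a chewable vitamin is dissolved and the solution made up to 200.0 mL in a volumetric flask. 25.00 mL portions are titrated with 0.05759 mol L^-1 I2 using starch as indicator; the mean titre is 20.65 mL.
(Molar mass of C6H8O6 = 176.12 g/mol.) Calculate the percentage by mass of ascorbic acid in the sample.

74.50 %

C6H8O6 + I2 → C6H6O6 + 2 HI
n(I2) per titration = 0.02065 × 0.05759 = 1.189 × 10^-3 mol
n(C6H8O6) in each aliquot = 1.189 × 10^-3 mol (1:1 ratio)
n(C6H8O6) in the whole flask = 1.189 × 10^-3 × 200.0/25.00 = 9.514 × 10^-3 mol
mass of C6H8O6 = 9.514 × 10^-3 × 176.12 = 1.676 g
% C6H8O6 = 1.676 / 2.249 × 100 = 74.50 %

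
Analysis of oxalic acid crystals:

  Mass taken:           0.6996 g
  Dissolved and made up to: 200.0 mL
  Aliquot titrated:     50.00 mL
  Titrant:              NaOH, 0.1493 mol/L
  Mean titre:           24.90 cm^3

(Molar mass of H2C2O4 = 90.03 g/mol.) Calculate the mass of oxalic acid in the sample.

H2C2O4 + 2 NaOH → Na2C2O4 + 2 H2O
n(NaOH) per titration = 0.02490 × 0.1493 = 3.718 × 10^-3 mol
From the 1:2 ratio, n(H2C2O4) in each aliquot = 1/2 × 3.718 × 10^-3 = 1.859 × 10^-3 mol
n(H2C2O4) in the whole flask = 1.859 × 10^-3 × 200.0/50.00 = 7.435 × 10^-3 mol
mass of H2C2O4 = 7.435 × 10^-3 × 90.03 = 0.6694 g

0.6694 g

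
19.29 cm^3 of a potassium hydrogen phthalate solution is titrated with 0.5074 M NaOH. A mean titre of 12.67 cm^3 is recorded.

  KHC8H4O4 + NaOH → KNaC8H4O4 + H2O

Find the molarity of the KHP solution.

n(NaOH) = 0.01267 L × 0.5074 mol/L = 6.429 × 10^-3 mol
n(KHC8H4O4) = 6.429 × 10^-3 mol (1:1 mole ratio)
[KHC8H4O4] = 6.429 × 10^-3 mol / 0.01929 L = 0.3333 mol/L

0.3333 M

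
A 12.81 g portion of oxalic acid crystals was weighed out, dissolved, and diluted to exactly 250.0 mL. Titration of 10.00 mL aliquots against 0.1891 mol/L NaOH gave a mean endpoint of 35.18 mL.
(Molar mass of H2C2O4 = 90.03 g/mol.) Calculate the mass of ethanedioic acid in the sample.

H2C2O4 + 2 NaOH → Na2C2O4 + 2 H2O
n(NaOH) per titration = 0.03518 × 0.1891 = 6.653 × 10^-3 mol
From the 1:2 ratio, n(H2C2O4) in each aliquot = 1/2 × 6.653 × 10^-3 = 3.326 × 10^-3 mol
n(H2C2O4) in the whole flask = 3.326 × 10^-3 × 250.0/10.00 = 0.08316 mol
mass of H2C2O4 = 0.08316 × 90.03 = 7.487 g

7.487 g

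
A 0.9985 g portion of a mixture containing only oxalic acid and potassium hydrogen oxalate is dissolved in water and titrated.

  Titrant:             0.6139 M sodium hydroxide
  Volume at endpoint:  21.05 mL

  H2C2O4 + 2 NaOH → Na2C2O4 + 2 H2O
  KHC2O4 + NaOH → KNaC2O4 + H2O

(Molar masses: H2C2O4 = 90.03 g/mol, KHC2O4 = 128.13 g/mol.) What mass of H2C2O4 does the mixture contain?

n(NaOH) = 0.02105 × 0.6139 = 0.01292 mol
Let x = n(H2C2O4), y = n(KHC2O4).
Titrant: 2x + 1y = 0.01292;  mass: 90.03x + 128.13y = 0.9985
Solving, x = 3.954 × 10^-3 mol, y = 5.015 × 10^-3 mol
mass of H2C2O4 = 3.954 × 10^-3 × 90.03 = 0.3560 g

0.3560 g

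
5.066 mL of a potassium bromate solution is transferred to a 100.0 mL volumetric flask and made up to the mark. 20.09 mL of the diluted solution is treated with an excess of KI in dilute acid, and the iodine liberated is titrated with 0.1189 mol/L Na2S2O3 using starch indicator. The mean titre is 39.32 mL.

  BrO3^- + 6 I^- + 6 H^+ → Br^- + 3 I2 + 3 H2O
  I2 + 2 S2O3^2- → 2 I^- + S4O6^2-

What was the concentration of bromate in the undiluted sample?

n(S2O3^2-) = 0.03932 × 0.1189 = 4.675 × 10^-3 mol
n(I2) = n(S2O3^2-)/2 = 2.338 × 10^-3 mol
From the 1:3 ratio, n(BrO3^-) in the aliquot = 1/3 × 2.338 × 10^-3 = 7.792 × 10^-4 mol
[BrO3^-]_dilute = 7.792 × 10^-4 / 0.02009 = 0.03879 mol/L
[BrO3^-]_original = 0.03879 × 100.0/5.066 = 0.7656 mol/L

0.7656 mol/L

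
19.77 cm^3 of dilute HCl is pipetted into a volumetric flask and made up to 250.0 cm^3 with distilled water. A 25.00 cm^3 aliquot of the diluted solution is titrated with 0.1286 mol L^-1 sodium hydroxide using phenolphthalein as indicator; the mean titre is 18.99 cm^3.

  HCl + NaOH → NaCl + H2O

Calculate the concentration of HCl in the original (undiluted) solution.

n(NaOH) = 0.01899 × 0.1286 = 2.442 × 10^-3 mol
n(HCl) in the aliquot = 2.442 × 10^-3 mol (1:1 ratio)
[HCl]_dilute = 2.442 × 10^-3 / 0.02500 = 0.09768 mol/L
Dilution factor = 250.0 / 19.77 = 12.65
[HCl]_stock = 0.09768 × 12.65 = 1.235 mol/L

1.235 mol/L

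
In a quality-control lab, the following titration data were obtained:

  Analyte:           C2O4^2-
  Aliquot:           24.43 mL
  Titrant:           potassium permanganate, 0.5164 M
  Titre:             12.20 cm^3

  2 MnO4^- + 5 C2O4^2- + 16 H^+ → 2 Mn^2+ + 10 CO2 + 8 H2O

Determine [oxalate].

0.6447 M

n(KMnO4) = 0.01220 L × 0.5164 mol/L = 6.300 × 10^-3 mol
From the 5:2 mole ratio, n(C2O4^2-) = 5/2 × 6.300 × 10^-3 = 0.01575 mol
[C2O4^2-] = 0.01575 mol / 0.02443 L = 0.6447 mol/L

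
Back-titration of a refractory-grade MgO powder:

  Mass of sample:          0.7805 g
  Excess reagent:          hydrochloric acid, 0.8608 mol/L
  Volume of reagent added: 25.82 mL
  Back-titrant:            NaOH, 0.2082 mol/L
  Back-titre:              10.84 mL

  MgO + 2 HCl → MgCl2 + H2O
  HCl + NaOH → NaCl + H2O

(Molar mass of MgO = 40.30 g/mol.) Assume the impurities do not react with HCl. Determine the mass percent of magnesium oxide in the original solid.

51.55 %

n(HCl) added = 0.02582 × 0.8608 = 0.02223 mol
n(NaOH) used in back-titration = 0.01084 × 0.2082 = 2.257 × 10^-3 mol
n(HCl) left over = 2.257 × 10^-3 mol (1:1 ratio)
n(HCl) consumed by analyte = 0.02223 − 2.257 × 10^-3 = 0.01997 mol
From the 1:2 ratio, n(MgO) = 1/2 × 0.01997 = 9.984 × 10^-3 mol
mass of MgO = 9.984 × 10^-3 × 40.30 = 0.4024 g
% MgO = 0.4024 / 0.7805 × 100 = 51.55 %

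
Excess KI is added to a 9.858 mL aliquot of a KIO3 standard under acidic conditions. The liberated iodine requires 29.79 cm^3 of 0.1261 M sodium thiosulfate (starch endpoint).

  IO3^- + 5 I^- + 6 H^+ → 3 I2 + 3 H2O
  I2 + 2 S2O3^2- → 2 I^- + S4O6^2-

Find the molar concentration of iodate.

n(S2O3^2-) = 0.02979 × 0.1261 = 3.757 × 10^-3 mol
n(I2) = n(S2O3^2-)/2 = 1.878 × 10^-3 mol
From the 1:3 ratio, n(IO3^-) in the aliquot = 1/3 × 1.878 × 10^-3 = 6.261 × 10^-4 mol
[IO3^-] = 6.261 × 10^-4 / 0.009858 = 0.06351 mol/L

0.06351 M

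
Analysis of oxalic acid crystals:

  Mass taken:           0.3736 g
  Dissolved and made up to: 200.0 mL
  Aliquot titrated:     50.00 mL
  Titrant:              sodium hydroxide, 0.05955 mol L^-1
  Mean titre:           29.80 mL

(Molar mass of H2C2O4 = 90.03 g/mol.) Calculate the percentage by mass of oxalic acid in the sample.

H2C2O4 + 2 NaOH → Na2C2O4 + 2 H2O
n(NaOH) per titration = 0.02980 × 0.05955 = 1.775 × 10^-3 mol
From the 1:2 ratio, n(H2C2O4) in each aliquot = 1/2 × 1.775 × 10^-3 = 8.873 × 10^-4 mol
n(H2C2O4) in the whole flask = 8.873 × 10^-4 × 200.0/50.00 = 3.549 × 10^-3 mol
mass of H2C2O4 = 3.549 × 10^-3 × 90.03 = 0.3195 g
% H2C2O4 = 0.3195 / 0.3736 × 100 = 85.53 %

85.53 %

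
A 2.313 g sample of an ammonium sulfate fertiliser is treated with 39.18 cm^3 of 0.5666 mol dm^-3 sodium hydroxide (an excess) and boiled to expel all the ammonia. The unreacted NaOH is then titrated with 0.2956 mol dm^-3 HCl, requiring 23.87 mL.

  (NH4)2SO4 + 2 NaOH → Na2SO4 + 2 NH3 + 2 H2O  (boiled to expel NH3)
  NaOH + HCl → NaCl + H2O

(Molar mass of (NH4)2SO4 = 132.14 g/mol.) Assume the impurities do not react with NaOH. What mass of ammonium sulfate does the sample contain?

n(NaOH) added = 0.03918 × 0.5666 = 0.02220 mol
n(HCl) used in back-titration = 0.02387 × 0.2956 = 7.056 × 10^-3 mol
n(NaOH) left over = 7.056 × 10^-3 mol (1:1 ratio)
n(NaOH) consumed by analyte = 0.02220 − 7.056 × 10^-3 = 0.01514 mol
From the 1:2 ratio, n((NH4)2SO4) = 1/2 × 0.01514 = 7.572 × 10^-3 mol
mass of (NH4)2SO4 = 7.572 × 10^-3 × 132.14 = 1.001 g

1.001 g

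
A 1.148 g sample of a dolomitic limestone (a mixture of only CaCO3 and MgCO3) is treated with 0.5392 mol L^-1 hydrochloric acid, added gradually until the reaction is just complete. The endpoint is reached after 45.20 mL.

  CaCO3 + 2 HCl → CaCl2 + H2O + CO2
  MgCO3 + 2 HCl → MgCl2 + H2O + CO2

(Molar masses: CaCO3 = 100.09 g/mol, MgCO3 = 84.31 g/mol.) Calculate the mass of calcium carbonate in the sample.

n(HCl) = 0.04520 × 0.5392 = 0.02437 mol
Let x = n(CaCO3), y = n(MgCO3).
Titrant: 2x + 2y = 0.02437;  mass: 100.09x + 84.31y = 1.148
Solving, x = 7.643 × 10^-3 mol, y = 4.543 × 10^-3 mol
mass of CaCO3 = 7.643 × 10^-3 × 100.09 = 0.7650 g

0.7650 g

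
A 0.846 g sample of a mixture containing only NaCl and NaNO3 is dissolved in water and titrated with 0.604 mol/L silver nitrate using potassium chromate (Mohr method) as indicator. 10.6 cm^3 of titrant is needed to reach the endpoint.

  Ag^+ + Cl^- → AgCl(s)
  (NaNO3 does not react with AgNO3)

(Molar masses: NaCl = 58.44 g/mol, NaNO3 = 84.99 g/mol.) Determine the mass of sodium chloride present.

n(AgNO3) = 0.0106 × 0.604 = 6.40 × 10^-3 mol
Let x = n(NaCl), y = n(NaNO3).
Titrant: 1x = 6.40 × 10^-3;  mass: 58.44x + 84.99y = 0.846
Solving, x = 6.40 × 10^-3 mol, y = 5.55 × 10^-3 mol
mass of NaCl = 6.40 × 10^-3 × 58.44 = 0.374 g

0.374 g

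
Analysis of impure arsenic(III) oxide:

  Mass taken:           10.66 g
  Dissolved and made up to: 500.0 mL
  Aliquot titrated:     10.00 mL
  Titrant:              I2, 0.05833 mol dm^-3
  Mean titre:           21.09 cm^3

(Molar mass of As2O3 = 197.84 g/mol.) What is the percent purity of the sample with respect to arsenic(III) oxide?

57.08 %

As2O3 + 2 I2 + 2 H2O → As2O5 + 4 HI
n(I2) per titration = 0.02109 × 0.05833 = 1.230 × 10^-3 mol
From the 1:2 ratio, n(As2O3) in each aliquot = 1/2 × 1.230 × 10^-3 = 6.151 × 10^-4 mol
n(As2O3) in the whole flask = 6.151 × 10^-4 × 500.0/10.00 = 0.03075 mol
mass of As2O3 = 0.03075 × 197.84 = 6.084 g
% As2O3 = 6.084 / 10.66 × 100 = 57.08 %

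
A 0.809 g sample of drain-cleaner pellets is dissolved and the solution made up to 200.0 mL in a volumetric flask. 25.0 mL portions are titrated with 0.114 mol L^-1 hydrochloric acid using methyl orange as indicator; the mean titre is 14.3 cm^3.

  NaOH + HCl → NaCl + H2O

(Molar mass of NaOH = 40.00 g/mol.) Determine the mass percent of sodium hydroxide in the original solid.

64.5 %

n(HCl) per titration = 0.0143 × 0.114 = 1.63 × 10^-3 mol
n(NaOH) in each aliquot = 1.63 × 10^-3 mol (1:1 ratio)
n(NaOH) in the whole flask = 1.63 × 10^-3 × 200.0/25.0 = 0.0130 mol
mass of NaOH = 0.0130 × 40.00 = 0.522 g
% NaOH = 0.522 / 0.809 × 100 = 64.5 %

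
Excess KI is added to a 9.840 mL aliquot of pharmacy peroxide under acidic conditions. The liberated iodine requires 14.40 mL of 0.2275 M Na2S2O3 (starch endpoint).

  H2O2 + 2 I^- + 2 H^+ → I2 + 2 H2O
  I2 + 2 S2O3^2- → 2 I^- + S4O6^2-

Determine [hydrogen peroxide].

0.1665 M

n(S2O3^2-) = 0.01440 × 0.2275 = 3.276 × 10^-3 mol
n(I2) = n(S2O3^2-)/2 = 1.638 × 10^-3 mol
n(H2O2) in the aliquot = 1.638 × 10^-3 mol (1:1 ratio)
[H2O2] = 1.638 × 10^-3 / 0.009840 = 0.1665 mol/L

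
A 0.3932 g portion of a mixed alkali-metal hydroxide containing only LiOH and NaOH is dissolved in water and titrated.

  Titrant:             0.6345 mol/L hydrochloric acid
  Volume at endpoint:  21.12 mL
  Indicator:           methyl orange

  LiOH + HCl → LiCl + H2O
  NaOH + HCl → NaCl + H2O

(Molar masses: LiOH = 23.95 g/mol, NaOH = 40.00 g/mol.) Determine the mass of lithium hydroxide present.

n(HCl) = 0.02112 × 0.6345 = 0.01340 mol
Let x = n(LiOH), y = n(NaOH).
Titrant: 1x + 1y = 0.01340;  mass: 23.95x + 40.00y = 0.3932
Solving, x = 8.899 × 10^-3 mol, y = 4.502 × 10^-3 mol
mass of LiOH = 8.899 × 10^-3 × 23.95 = 0.2131 g

0.2131 g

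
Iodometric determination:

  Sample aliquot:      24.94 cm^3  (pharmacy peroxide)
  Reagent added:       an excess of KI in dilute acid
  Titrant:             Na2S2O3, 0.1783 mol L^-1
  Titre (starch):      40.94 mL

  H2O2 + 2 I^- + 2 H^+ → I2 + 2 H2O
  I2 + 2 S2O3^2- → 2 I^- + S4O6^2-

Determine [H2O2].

0.1463 mol/L

n(S2O3^2-) = 0.04094 × 0.1783 = 7.300 × 10^-3 mol
n(I2) = n(S2O3^2-)/2 = 3.650 × 10^-3 mol
n(H2O2) in the aliquot = 3.650 × 10^-3 mol (1:1 ratio)
[H2O2] = 3.650 × 10^-3 / 0.02494 = 0.1463 mol/L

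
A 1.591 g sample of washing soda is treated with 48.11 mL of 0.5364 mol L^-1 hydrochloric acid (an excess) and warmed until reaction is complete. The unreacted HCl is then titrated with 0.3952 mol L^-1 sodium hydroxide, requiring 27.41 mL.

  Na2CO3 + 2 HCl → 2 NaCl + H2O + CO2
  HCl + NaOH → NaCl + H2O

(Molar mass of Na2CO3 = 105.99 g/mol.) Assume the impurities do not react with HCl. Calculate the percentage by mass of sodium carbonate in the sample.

n(HCl) added = 0.04811 × 0.5364 = 0.02581 mol
n(NaOH) used in back-titration = 0.02741 × 0.3952 = 0.01083 mol
n(HCl) left over = 0.01083 mol (1:1 ratio)
n(HCl) consumed by analyte = 0.02581 − 0.01083 = 0.01497 mol
From the 1:2 ratio, n(Na2CO3) = 1/2 × 0.01497 = 7.487 × 10^-3 mol
mass of Na2CO3 = 7.487 × 10^-3 × 105.99 = 0.7935 g
% Na2CO3 = 0.7935 / 1.591 × 100 = 49.88 %

49.88 %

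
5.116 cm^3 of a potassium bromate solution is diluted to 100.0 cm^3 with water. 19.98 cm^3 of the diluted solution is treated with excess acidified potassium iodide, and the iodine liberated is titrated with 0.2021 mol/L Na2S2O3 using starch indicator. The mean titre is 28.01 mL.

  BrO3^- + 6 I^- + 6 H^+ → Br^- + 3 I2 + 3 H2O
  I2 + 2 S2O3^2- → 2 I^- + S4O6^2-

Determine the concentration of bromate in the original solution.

0.9230 mol/L

n(S2O3^2-) = 0.02801 × 0.2021 = 5.661 × 10^-3 mol
n(I2) = n(S2O3^2-)/2 = 2.830 × 10^-3 mol
From the 1:3 ratio, n(BrO3^-) in the aliquot = 1/3 × 2.830 × 10^-3 = 9.435 × 10^-4 mol
[BrO3^-]_dilute = 9.435 × 10^-4 / 0.01998 = 0.04722 mol/L
[BrO3^-]_original = 0.04722 × 100.0/5.116 = 0.9230 mol/L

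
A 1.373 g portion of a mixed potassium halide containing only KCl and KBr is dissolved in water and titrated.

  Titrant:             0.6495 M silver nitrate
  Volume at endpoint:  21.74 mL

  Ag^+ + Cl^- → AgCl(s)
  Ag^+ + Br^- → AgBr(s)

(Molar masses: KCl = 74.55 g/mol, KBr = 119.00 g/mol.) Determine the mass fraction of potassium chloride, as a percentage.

37.54 %

n(AgNO3) = 0.02174 × 0.6495 = 0.01412 mol
Let x = n(KCl), y = n(KBr).
Titrant: 1x + 1y = 0.01412;  mass: 74.55x + 119.00y = 1.373
Solving, x = 6.913 × 10^-3 mol, y = 7.207 × 10^-3 mol
mass of KCl = 6.913 × 10^-3 × 74.55 = 0.5154 g
% KCl = 0.5154 / 1.373 × 100 = 37.54 %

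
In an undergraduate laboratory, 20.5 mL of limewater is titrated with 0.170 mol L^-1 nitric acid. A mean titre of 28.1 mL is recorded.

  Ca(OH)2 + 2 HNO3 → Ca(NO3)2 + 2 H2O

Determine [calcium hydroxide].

n(HNO3) = 0.0281 L × 0.170 mol/L = 4.78 × 10^-3 mol
From the 1:2 mole ratio, n(Ca(OH)2) = 1/2 × 4.78 × 10^-3 = 2.39 × 10^-3 mol
[Ca(OH)2] = 2.39 × 10^-3 mol / 0.0205 L = 0.117 mol/L

0.117 mol/L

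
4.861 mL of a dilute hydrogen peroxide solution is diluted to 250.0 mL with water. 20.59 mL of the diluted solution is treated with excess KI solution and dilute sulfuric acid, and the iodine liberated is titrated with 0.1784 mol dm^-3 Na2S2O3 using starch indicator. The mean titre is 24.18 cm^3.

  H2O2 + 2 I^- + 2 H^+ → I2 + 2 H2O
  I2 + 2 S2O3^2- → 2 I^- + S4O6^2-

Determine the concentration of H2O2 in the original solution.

n(S2O3^2-) = 0.02418 × 0.1784 = 4.314 × 10^-3 mol
n(I2) = n(S2O3^2-)/2 = 2.157 × 10^-3 mol
n(H2O2) in the aliquot = 2.157 × 10^-3 mol (1:1 ratio)
[H2O2]_dilute = 2.157 × 10^-3 / 0.02059 = 0.1048 mol/L
[H2O2]_original = 0.1048 × 250.0/4.861 = 5.387 mol/L

5.387 mol/L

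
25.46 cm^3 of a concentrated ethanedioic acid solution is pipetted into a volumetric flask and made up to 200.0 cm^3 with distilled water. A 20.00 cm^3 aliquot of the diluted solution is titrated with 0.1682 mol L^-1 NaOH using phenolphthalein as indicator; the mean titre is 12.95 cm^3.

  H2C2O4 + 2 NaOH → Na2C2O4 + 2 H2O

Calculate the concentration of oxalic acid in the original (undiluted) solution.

n(NaOH) = 0.01295 × 0.1682 = 2.178 × 10^-3 mol
From the 1:2 ratio, n(H2C2O4) in the aliquot = 1/2 × 2.178 × 10^-3 = 1.089 × 10^-3 mol
[H2C2O4]_dilute = 1.089 × 10^-3 / 0.02000 = 0.05445 mol/L
Dilution factor = 200.0 / 25.46 = 7.855
[H2C2O4]_stock = 0.05445 × 7.855 = 0.4278 mol/L

0.4278 mol/L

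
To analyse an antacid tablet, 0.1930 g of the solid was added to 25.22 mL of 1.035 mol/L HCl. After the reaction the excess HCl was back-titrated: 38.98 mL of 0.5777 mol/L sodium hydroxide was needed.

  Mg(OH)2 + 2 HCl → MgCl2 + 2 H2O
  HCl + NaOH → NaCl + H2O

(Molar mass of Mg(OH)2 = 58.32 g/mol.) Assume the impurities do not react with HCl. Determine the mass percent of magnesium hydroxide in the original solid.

n(HCl) added = 0.02522 × 1.035 = 0.02610 mol
n(NaOH) used in back-titration = 0.03898 × 0.5777 = 0.02252 mol
n(HCl) left over = 0.02252 mol (1:1 ratio)
n(HCl) consumed by analyte = 0.02610 − 0.02252 = 3.584 × 10^-3 mol
From the 1:2 ratio, n(Mg(OH)2) = 1/2 × 3.584 × 10^-3 = 1.792 × 10^-3 mol
mass of Mg(OH)2 = 1.792 × 10^-3 × 58.32 = 0.1045 g
% Mg(OH)2 = 0.1045 / 0.1930 × 100 = 54.15 %

54.15 %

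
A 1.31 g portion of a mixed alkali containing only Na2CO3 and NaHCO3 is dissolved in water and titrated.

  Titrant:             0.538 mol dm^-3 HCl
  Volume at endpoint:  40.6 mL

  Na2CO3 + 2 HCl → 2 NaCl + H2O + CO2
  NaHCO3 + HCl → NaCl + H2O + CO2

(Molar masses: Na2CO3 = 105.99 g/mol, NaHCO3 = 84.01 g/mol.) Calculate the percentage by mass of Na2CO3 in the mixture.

68.5 %

n(HCl) = 0.0406 × 0.538 = 0.0218 mol
Let x = n(Na2CO3), y = n(NaHCO3).
Titrant: 2x + 1y = 0.0218;  mass: 105.99x + 84.01y = 1.31
Solving, x = 8.46 × 10^-3 mol, y = 4.92 × 10^-3 mol
mass of Na2CO3 = 8.46 × 10^-3 × 105.99 = 0.897 g
% Na2CO3 = 0.897 / 1.31 × 100 = 68.5 %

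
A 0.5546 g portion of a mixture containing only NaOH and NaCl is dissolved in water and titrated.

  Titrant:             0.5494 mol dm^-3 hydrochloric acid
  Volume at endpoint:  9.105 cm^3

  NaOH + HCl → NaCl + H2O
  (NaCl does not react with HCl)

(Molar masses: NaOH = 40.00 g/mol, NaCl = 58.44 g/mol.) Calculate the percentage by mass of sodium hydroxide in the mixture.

36.08 %

n(HCl) = 0.009105 × 0.5494 = 5.002 × 10^-3 mol
Let x = n(NaOH), y = n(NaCl).
Titrant: 1x = 5.002 × 10^-3;  mass: 40.00x + 58.44y = 0.5546
Solving, x = 5.002 × 10^-3 mol, y = 6.066 × 10^-3 mol
mass of NaOH = 5.002 × 10^-3 × 40.00 = 0.2001 g
% NaOH = 0.2001 / 0.5546 × 100 = 36.08 %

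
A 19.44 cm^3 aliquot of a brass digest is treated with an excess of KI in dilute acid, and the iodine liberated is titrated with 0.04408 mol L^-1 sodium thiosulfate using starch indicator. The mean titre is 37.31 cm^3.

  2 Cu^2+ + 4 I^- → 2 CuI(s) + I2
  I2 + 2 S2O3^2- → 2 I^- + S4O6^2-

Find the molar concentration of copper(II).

n(S2O3^2-) = 0.03731 × 0.04408 = 1.645 × 10^-3 mol
n(I2) = n(S2O3^2-)/2 = 8.223 × 10^-4 mol
From the 2:1 ratio, n(Cu2+) in the aliquot = 2/1 × 8.223 × 10^-4 = 1.645 × 10^-3 mol
[Cu2+] = 1.645 × 10^-3 / 0.01944 = 0.08460 mol/L

0.08460 mol/L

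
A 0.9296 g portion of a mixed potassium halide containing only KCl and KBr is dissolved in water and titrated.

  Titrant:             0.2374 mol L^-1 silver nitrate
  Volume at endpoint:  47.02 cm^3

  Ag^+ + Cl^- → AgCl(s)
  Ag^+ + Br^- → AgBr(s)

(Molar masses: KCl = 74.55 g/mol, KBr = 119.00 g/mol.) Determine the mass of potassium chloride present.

n(AgNO3) = 0.04702 × 0.2374 = 0.01116 mol
Let x = n(KCl), y = n(KBr).
Titrant: 1x + 1y = 0.01116;  mass: 74.55x + 119.00y = 0.9296
Solving, x = 8.971 × 10^-3 mol, y = 2.192 × 10^-3 mol
mass of KCl = 8.971 × 10^-3 × 74.55 = 0.6688 g

0.6688 g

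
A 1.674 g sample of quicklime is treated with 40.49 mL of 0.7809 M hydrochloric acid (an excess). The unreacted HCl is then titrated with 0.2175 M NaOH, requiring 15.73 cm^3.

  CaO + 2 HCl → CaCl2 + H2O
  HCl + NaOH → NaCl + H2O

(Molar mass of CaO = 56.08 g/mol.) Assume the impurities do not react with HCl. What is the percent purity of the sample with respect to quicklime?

47.23 %

n(HCl) added = 0.04049 × 0.7809 = 0.03162 mol
n(NaOH) used in back-titration = 0.01573 × 0.2175 = 3.421 × 10^-3 mol
n(HCl) left over = 3.421 × 10^-3 mol (1:1 ratio)
n(HCl) consumed by analyte = 0.03162 − 3.421 × 10^-3 = 0.02820 mol
From the 1:2 ratio, n(CaO) = 1/2 × 0.02820 = 0.01410 mol
mass of CaO = 0.01410 × 56.08 = 0.7907 g
% CaO = 0.7907 / 1.674 × 100 = 47.23 %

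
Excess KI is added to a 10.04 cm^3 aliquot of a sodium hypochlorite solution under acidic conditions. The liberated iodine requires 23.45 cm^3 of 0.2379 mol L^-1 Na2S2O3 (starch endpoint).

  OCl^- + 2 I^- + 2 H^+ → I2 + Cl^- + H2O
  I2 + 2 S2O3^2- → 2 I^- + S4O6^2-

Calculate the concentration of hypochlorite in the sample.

n(S2O3^2-) = 0.02345 × 0.2379 = 5.579 × 10^-3 mol
n(I2) = n(S2O3^2-)/2 = 2.789 × 10^-3 mol
n(OCl^-) in the aliquot = 2.789 × 10^-3 mol (1:1 ratio)
[OCl^-] = 2.789 × 10^-3 / 0.01004 = 0.2778 mol/L

0.2778 mol/L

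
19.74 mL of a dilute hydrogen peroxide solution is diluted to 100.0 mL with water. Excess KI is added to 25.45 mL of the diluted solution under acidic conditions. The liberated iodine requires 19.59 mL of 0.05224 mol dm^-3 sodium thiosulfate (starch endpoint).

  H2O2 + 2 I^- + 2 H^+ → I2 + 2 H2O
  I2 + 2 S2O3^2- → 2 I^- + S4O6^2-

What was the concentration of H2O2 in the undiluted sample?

0.1019 mol/L

n(S2O3^2-) = 0.01959 × 0.05224 = 1.023 × 10^-3 mol
n(I2) = n(S2O3^2-)/2 = 5.117 × 10^-4 mol
n(H2O2) in the aliquot = 5.117 × 10^-4 mol (1:1 ratio)
[H2O2]_dilute = 5.117 × 10^-4 / 0.02545 = 0.02011 mol/L
[H2O2]_original = 0.02011 × 100.0/19.74 = 0.1019 mol/L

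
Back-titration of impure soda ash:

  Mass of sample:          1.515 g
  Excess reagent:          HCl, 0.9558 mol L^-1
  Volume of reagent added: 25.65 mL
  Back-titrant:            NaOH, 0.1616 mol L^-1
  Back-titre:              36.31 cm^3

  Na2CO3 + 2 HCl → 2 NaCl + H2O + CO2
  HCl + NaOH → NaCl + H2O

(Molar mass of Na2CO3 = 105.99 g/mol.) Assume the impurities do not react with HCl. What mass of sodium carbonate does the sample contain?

n(HCl) added = 0.02565 × 0.9558 = 0.02452 mol
n(NaOH) used in back-titration = 0.03631 × 0.1616 = 5.868 × 10^-3 mol
n(HCl) left over = 5.868 × 10^-3 mol (1:1 ratio)
n(HCl) consumed by analyte = 0.02452 − 5.868 × 10^-3 = 0.01865 mol
From the 1:2 ratio, n(Na2CO3) = 1/2 × 0.01865 = 9.324 × 10^-3 mol
mass of Na2CO3 = 9.324 × 10^-3 × 105.99 = 0.9883 g

0.9883 g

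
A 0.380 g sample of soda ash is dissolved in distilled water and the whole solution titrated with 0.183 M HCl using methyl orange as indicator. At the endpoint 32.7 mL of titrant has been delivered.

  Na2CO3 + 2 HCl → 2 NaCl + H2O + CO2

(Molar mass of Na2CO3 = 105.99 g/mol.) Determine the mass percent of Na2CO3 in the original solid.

83.5 %

n(HCl) = 0.0327 L × 0.183 mol/L = 5.98 × 10^-3 mol
From the 1:2 ratio, n(Na2CO3) = 1/2 × 5.98 × 10^-3 = 2.99 × 10^-3 mol
mass of Na2CO3 = 2.99 × 10^-3 × 105.99 g/mol = 0.317 g
% Na2CO3 = 0.317 / 0.380 × 100 = 83.5 %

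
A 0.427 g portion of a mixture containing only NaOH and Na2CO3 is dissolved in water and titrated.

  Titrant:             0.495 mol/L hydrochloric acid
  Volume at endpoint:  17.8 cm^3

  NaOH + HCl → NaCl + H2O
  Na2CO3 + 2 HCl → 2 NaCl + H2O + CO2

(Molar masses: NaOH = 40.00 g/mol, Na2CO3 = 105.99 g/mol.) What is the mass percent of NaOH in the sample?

n(HCl) = 0.0178 × 0.495 = 8.81 × 10^-3 mol
Let x = n(NaOH), y = n(Na2CO3).
Titrant: 1x + 2y = 8.81 × 10^-3;  mass: 40.00x + 105.99y = 0.427
Solving, x = 3.07 × 10^-3 mol, y = 2.87 × 10^-3 mol
mass of NaOH = 3.07 × 10^-3 × 40.00 = 0.123 g
% NaOH = 0.123 / 0.427 × 100 = 28.8 %

28.8 %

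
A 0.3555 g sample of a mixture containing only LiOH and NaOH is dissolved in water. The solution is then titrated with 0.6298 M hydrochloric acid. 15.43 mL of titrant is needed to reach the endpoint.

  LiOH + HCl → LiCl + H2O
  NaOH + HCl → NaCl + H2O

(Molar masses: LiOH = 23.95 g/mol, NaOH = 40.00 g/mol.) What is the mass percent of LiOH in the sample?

n(HCl) = 0.01543 × 0.6298 = 9.718 × 10^-3 mol
Let x = n(LiOH), y = n(NaOH).
Titrant: 1x + 1y = 9.718 × 10^-3;  mass: 23.95x + 40.00y = 0.3555
Solving, x = 2.069 × 10^-3 mol, y = 7.648 × 10^-3 mol
mass of LiOH = 2.069 × 10^-3 × 23.95 = 0.04956 g
% LiOH = 0.04956 / 0.3555 × 100 = 13.94 %

13.94 %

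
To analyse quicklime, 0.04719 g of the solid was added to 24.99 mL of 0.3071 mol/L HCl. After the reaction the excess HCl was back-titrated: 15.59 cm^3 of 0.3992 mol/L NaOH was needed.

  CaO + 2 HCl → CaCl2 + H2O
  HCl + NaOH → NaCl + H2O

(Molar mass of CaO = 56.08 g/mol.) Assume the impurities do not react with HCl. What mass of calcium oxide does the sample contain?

0.04068 g

n(HCl) added = 0.02499 × 0.3071 = 7.674 × 10^-3 mol
n(NaOH) used in back-titration = 0.01559 × 0.3992 = 6.224 × 10^-3 mol
n(HCl) left over = 6.224 × 10^-3 mol (1:1 ratio)
n(HCl) consumed by analyte = 7.674 × 10^-3 − 6.224 × 10^-3 = 1.451 × 10^-3 mol
From the 1:2 ratio, n(CaO) = 1/2 × 1.451 × 10^-3 = 7.255 × 10^-4 mol
mass of CaO = 7.255 × 10^-4 × 56.08 = 0.04068 g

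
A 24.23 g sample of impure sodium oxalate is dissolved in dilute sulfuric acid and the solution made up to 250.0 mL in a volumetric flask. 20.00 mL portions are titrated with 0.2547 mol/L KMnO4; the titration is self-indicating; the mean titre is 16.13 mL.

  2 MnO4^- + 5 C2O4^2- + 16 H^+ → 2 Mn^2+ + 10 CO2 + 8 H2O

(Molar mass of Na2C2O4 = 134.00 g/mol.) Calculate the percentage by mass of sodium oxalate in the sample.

71.00 %

n(KMnO4) per titration = 0.01613 × 0.2547 = 4.108 × 10^-3 mol
From the 5:2 ratio, n(Na2C2O4) in each aliquot = 5/2 × 4.108 × 10^-3 = 0.01027 mol
n(Na2C2O4) in the whole flask = 0.01027 × 250.0/20.00 = 0.1284 mol
mass of Na2C2O4 = 0.1284 × 134.00 = 17.20 g
% Na2C2O4 = 17.20 / 24.23 × 100 = 71.00 %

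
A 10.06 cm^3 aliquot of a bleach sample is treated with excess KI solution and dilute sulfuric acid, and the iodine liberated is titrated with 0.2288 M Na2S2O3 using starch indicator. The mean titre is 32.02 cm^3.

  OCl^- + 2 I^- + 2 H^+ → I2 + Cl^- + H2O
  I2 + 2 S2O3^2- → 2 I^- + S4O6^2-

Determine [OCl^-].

0.3641 M

n(S2O3^2-) = 0.03202 × 0.2288 = 7.326 × 10^-3 mol
n(I2) = n(S2O3^2-)/2 = 3.663 × 10^-3 mol
n(OCl^-) in the aliquot = 3.663 × 10^-3 mol (1:1 ratio)
[OCl^-] = 3.663 × 10^-3 / 0.01006 = 0.3641 mol/L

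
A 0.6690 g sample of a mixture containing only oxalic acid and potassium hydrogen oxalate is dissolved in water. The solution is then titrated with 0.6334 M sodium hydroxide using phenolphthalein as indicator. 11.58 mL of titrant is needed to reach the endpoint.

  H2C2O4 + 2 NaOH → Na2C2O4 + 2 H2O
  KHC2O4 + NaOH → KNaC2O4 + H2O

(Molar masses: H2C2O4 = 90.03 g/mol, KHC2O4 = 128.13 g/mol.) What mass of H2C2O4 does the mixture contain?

n(NaOH) = 0.01158 × 0.6334 = 7.335 × 10^-3 mol
Let x = n(H2C2O4), y = n(KHC2O4).
Titrant: 2x + 1y = 7.335 × 10^-3;  mass: 90.03x + 128.13y = 0.6690
Solving, x = 1.629 × 10^-3 mol, y = 4.077 × 10^-3 mol
mass of H2C2O4 = 1.629 × 10^-3 × 90.03 = 0.1467 g

0.1467 g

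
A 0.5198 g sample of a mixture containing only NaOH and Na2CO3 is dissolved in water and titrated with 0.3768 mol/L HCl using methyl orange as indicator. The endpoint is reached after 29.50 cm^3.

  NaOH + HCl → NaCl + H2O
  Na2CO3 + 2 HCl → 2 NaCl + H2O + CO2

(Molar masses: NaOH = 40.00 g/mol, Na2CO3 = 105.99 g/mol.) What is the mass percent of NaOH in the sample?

41.02 %

n(HCl) = 0.02950 × 0.3768 = 0.01112 mol
Let x = n(NaOH), y = n(Na2CO3).
Titrant: 1x + 2y = 0.01112;  mass: 40.00x + 105.99y = 0.5198
Solving, x = 5.331 × 10^-3 mol, y = 2.892 × 10^-3 mol
mass of NaOH = 5.331 × 10^-3 × 40.00 = 0.2132 g
% NaOH = 0.2132 / 0.5198 × 100 = 41.02 %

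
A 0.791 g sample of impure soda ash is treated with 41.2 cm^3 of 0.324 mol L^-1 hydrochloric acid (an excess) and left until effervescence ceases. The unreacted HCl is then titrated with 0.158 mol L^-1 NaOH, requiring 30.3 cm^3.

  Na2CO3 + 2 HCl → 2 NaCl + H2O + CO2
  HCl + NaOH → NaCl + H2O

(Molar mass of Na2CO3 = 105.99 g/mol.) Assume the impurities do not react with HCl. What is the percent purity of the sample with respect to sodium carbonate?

n(HCl) added = 0.0412 × 0.324 = 0.0133 mol
n(NaOH) used in back-titration = 0.0303 × 0.158 = 4.79 × 10^-3 mol
n(HCl) left over = 4.79 × 10^-3 mol (1:1 ratio)
n(HCl) consumed by analyte = 0.0133 − 4.79 × 10^-3 = 8.56 × 10^-3 mol
From the 1:2 ratio, n(Na2CO3) = 1/2 × 8.56 × 10^-3 = 4.28 × 10^-3 mol
mass of Na2CO3 = 4.28 × 10^-3 × 105.99 = 0.454 g
% Na2CO3 = 0.454 / 0.791 × 100 = 57.4 %

57.4 %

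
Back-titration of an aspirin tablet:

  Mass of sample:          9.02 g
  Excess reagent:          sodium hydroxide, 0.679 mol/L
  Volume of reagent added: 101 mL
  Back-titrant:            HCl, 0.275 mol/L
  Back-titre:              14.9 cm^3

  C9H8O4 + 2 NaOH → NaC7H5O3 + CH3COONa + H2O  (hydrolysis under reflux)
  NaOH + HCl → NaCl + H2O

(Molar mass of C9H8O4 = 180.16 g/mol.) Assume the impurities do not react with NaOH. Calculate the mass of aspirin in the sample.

n(NaOH) added = 0.101 × 0.679 = 0.0686 mol
n(HCl) used in back-titration = 0.0149 × 0.275 = 4.10 × 10^-3 mol
n(NaOH) left over = 4.10 × 10^-3 mol (1:1 ratio)
n(NaOH) consumed by analyte = 0.0686 − 4.10 × 10^-3 = 0.0645 mol
From the 1:2 ratio, n(C9H8O4) = 1/2 × 0.0645 = 0.0322 mol
mass of C9H8O4 = 0.0322 × 180.16 = 5.81 g

5.81 g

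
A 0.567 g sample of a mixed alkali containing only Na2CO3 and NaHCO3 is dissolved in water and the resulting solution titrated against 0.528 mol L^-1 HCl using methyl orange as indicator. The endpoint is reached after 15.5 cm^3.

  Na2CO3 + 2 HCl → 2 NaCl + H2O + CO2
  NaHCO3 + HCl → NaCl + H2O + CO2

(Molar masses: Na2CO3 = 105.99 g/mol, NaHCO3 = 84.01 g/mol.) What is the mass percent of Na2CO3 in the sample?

n(HCl) = 0.0155 × 0.528 = 8.18 × 10^-3 mol
Let x = n(Na2CO3), y = n(NaHCO3).
Titrant: 2x + 1y = 8.18 × 10^-3;  mass: 105.99x + 84.01y = 0.567
Solving, x = 1.94 × 10^-3 mol, y = 4.30 × 10^-3 mol
mass of Na2CO3 = 1.94 × 10^-3 × 105.99 = 0.206 g
% Na2CO3 = 0.206 / 0.567 × 100 = 36.3 %

36.3 %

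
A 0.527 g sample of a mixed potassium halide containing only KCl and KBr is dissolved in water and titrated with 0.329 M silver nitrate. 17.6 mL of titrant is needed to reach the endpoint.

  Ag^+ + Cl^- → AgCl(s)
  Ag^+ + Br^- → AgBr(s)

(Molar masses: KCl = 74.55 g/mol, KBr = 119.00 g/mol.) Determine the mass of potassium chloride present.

0.272 g

n(AgNO3) = 0.0176 × 0.329 = 5.79 × 10^-3 mol
Let x = n(KCl), y = n(KBr).
Titrant: 1x + 1y = 5.79 × 10^-3;  mass: 74.55x + 119.00y = 0.527
Solving, x = 3.65 × 10^-3 mol, y = 2.14 × 10^-3 mol
mass of KCl = 3.65 × 10^-3 × 74.55 = 0.272 g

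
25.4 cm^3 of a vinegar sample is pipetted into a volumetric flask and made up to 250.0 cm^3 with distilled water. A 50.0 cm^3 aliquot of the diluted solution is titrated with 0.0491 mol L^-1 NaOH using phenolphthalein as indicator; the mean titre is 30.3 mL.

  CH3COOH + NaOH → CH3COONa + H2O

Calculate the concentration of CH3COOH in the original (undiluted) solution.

0.293 mol/L

n(NaOH) = 0.0303 × 0.0491 = 1.49 × 10^-3 mol
n(CH3COOH) in the aliquot = 1.49 × 10^-3 mol (1:1 ratio)
[CH3COOH]_dilute = 1.49 × 10^-3 / 0.0500 = 0.0298 mol/L
Dilution factor = 250.0 / 25.4 = 9.843
[CH3COOH]_stock = 0.0298 × 9.843 = 0.293 mol/L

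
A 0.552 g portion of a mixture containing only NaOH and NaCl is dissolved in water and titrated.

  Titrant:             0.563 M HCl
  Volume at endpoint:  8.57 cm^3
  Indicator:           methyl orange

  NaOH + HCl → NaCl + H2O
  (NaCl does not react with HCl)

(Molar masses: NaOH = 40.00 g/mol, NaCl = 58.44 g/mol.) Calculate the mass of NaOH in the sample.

n(HCl) = 0.00857 × 0.563 = 4.82 × 10^-3 mol
Let x = n(NaOH), y = n(NaCl).
Titrant: 1x = 4.82 × 10^-3;  mass: 40.00x + 58.44y = 0.552
Solving, x = 4.82 × 10^-3 mol, y = 6.14 × 10^-3 mol
mass of NaOH = 4.82 × 10^-3 × 40.00 = 0.193 g

0.193 g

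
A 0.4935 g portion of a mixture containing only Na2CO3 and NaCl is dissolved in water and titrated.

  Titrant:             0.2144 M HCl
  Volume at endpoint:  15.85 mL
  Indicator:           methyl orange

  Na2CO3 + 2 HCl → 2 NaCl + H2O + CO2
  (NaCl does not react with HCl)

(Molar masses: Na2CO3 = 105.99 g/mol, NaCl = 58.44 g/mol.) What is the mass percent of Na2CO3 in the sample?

n(HCl) = 0.01585 × 0.2144 = 3.398 × 10^-3 mol
Let x = n(Na2CO3), y = n(NaCl).
Titrant: 2x = 3.398 × 10^-3;  mass: 105.99x + 58.44y = 0.4935
Solving, x = 1.699 × 10^-3 mol, y = 5.363 × 10^-3 mol
mass of Na2CO3 = 1.699 × 10^-3 × 105.99 = 0.1801 g
% Na2CO3 = 0.1801 / 0.4935 × 100 = 36.49 %

36.49 %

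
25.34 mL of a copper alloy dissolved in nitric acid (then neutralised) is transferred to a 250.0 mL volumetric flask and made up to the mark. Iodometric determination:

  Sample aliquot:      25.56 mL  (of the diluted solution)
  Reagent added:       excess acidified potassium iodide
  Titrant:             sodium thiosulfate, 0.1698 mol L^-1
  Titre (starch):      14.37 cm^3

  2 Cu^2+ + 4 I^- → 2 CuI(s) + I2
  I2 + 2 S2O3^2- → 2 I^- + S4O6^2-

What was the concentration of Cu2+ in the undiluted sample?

0.9418 mol/L

n(S2O3^2-) = 0.01437 × 0.1698 = 2.440 × 10^-3 mol
n(I2) = n(S2O3^2-)/2 = 1.220 × 10^-3 mol
From the 2:1 ratio, n(Cu2+) in the aliquot = 2/1 × 1.220 × 10^-3 = 2.440 × 10^-3 mol
[Cu2+]_dilute = 2.440 × 10^-3 / 0.02556 = 0.09546 mol/L
[Cu2+]_original = 0.09546 × 250.0/25.34 = 0.9418 mol/L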